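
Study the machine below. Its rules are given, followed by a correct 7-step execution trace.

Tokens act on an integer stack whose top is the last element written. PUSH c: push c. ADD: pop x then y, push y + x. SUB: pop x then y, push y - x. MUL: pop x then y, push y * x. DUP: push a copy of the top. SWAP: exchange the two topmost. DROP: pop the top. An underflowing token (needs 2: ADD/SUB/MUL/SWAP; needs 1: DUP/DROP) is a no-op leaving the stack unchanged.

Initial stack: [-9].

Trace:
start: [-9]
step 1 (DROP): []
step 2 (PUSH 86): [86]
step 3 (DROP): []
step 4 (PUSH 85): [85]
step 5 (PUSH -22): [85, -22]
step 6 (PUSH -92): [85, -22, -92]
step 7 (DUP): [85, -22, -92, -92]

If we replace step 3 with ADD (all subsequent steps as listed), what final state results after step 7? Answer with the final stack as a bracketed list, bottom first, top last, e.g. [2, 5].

[86, 85, -22, -92, -92]

(re-executing from step 3 with the substitution; state before step 3: [86])
step 3 (ADD): [86]
step 4 (PUSH 85): [86, 85]
step 5 (PUSH -22): [86, 85, -22]
step 6 (PUSH -92): [86, 85, -22, -92]
step 7 (DUP): [86, 85, -22, -92, -92]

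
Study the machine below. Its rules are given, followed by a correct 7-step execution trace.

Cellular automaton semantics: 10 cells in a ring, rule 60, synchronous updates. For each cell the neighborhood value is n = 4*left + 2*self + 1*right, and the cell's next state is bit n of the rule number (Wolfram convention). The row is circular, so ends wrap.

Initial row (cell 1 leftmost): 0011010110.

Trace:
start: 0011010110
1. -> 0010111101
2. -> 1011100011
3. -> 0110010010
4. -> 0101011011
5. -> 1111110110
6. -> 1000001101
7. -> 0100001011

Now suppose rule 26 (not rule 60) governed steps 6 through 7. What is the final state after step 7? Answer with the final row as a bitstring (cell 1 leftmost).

(re-executing steps 6..7 under rule 26; state before step 6: 1111110110)
6. -> 1000000100
7. -> 0100001011

0100001011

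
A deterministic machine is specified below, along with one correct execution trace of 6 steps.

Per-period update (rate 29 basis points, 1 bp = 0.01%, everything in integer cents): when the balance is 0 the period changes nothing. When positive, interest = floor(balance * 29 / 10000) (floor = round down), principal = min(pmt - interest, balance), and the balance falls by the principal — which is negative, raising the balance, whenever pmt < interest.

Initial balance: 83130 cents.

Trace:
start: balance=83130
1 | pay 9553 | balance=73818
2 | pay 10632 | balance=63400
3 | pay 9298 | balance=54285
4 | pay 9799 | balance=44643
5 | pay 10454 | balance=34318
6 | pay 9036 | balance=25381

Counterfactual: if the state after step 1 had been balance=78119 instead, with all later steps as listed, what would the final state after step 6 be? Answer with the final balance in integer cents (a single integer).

state after step 1 := balance=78119
2 | pay 10632 | balance=67713
3 | pay 9298 | balance=58611
4 | pay 9799 | balance=48981
5 | pay 10454 | balance=38669
6 | pay 9036 | balance=29745

29745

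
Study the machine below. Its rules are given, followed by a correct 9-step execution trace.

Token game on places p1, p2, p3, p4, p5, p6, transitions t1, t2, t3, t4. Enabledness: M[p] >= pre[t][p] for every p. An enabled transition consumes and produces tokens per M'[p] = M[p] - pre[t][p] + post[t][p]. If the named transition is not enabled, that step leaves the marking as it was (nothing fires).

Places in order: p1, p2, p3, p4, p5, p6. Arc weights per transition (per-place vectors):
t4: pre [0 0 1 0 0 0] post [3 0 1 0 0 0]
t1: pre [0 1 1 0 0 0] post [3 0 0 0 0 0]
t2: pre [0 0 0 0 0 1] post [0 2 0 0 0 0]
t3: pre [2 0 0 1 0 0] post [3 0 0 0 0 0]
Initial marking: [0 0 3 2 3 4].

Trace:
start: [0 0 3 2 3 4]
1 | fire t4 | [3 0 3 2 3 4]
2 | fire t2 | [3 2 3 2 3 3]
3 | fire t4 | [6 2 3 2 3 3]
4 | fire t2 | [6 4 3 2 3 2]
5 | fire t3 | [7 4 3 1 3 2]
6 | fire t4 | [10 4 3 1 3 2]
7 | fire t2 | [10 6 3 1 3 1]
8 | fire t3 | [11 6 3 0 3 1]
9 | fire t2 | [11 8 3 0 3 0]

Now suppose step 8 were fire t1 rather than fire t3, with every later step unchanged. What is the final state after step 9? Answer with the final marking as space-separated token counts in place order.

(re-executing from step 8 with the substitution; state before step 8: [10 6 3 1 3 1])
8 | fire t1 | [13 5 2 1 3 1]
9 | fire t2 | [13 7 2 1 3 0]

13 7 2 1 3 0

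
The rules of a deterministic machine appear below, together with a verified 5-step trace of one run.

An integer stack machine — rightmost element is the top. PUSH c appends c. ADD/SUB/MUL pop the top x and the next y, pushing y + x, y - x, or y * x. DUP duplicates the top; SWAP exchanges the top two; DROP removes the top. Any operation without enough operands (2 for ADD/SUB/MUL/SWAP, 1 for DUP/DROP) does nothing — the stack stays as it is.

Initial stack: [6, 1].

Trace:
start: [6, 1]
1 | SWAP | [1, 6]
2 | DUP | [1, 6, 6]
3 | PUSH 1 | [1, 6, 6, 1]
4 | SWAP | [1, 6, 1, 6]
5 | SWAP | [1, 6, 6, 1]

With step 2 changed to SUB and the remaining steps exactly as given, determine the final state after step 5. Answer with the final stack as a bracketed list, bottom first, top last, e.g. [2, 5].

[-5, 1]

(re-executing from step 2 with the substitution; state before step 2: [1, 6])
2 | SUB | [-5]
3 | PUSH 1 | [-5, 1]
4 | SWAP | [1, -5]
5 | SWAP | [-5, 1]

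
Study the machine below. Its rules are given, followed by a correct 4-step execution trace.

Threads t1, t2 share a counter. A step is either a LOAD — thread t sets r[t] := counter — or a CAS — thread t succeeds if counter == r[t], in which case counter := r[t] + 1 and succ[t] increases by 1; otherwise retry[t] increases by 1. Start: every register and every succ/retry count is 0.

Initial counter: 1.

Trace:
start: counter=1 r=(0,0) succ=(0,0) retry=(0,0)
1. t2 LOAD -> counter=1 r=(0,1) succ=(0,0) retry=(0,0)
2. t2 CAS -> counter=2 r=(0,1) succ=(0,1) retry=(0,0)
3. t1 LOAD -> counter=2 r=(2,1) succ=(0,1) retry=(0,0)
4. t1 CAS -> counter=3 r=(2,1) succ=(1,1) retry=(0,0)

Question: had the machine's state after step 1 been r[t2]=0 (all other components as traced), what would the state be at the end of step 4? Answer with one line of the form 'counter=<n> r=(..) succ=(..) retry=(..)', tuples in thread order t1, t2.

state after step 1 := counter=1 r=(0,0) succ=(0,0) retry=(0,0)
2. t2 CAS -> counter=1 r=(0,0) succ=(0,0) retry=(0,1)
3. t1 LOAD -> counter=1 r=(1,0) succ=(0,0) retry=(0,1)
4. t1 CAS -> counter=2 r=(1,0) succ=(1,0) retry=(0,1)

counter=2 r=(1,0) succ=(1,0) retry=(0,1)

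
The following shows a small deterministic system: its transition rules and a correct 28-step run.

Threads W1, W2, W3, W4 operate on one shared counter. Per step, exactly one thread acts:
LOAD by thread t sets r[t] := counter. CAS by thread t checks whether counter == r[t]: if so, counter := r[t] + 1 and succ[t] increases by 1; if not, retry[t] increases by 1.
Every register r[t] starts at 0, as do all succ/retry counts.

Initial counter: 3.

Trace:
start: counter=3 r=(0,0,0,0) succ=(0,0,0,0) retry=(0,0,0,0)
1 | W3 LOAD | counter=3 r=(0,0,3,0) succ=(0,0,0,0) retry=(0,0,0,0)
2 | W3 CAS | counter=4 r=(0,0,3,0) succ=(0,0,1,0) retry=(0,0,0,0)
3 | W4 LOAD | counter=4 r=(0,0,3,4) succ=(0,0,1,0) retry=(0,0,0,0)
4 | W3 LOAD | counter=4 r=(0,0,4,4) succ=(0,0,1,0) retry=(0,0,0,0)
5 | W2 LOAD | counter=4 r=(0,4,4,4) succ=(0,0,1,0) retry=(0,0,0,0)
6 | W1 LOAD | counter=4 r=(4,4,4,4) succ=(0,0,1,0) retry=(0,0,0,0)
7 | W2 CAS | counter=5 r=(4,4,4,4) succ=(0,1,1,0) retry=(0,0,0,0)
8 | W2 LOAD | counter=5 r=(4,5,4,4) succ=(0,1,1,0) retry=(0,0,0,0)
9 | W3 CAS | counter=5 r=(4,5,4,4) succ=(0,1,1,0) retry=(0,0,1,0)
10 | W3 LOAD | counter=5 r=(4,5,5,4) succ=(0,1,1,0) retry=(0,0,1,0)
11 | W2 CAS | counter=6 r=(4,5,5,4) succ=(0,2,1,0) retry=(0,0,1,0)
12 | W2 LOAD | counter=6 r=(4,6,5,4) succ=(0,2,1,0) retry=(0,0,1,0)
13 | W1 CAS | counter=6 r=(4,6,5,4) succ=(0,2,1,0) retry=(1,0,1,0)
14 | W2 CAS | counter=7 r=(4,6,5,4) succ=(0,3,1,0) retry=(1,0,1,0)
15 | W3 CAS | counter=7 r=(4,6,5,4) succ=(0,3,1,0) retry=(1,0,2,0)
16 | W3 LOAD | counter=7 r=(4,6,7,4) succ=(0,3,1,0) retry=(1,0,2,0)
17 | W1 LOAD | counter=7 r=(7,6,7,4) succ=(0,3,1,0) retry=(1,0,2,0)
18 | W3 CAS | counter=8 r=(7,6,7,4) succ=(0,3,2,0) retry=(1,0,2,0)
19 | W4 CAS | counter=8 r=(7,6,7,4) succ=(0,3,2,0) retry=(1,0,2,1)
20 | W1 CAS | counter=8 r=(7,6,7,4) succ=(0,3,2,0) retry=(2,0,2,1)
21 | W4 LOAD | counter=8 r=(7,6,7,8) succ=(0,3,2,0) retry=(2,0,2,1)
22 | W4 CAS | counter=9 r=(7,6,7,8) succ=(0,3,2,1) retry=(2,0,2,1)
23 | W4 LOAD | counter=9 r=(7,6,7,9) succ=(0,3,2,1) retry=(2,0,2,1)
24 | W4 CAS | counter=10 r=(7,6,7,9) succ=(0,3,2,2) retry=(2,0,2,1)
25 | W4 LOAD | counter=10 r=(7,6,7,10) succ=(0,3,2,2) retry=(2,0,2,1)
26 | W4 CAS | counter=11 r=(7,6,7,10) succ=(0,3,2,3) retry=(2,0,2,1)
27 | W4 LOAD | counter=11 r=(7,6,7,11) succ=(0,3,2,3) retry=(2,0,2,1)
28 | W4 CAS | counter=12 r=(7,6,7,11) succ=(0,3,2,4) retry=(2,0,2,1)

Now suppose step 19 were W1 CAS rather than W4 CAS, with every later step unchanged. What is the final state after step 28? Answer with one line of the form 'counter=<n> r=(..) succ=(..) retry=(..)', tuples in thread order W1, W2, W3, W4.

counter=12 r=(7,6,7,11) succ=(0,3,2,4) retry=(3,0,2,0)

(re-executing from step 19 with the substitution; state before step 19: counter=8 r=(7,6,7,4) succ=(0,3,2,0) retry=(1,0,2,0))
19 | W1 CAS | counter=8 r=(7,6,7,4) succ=(0,3,2,0) retry=(2,0,2,0)
20 | W1 CAS | counter=8 r=(7,6,7,4) succ=(0,3,2,0) retry=(3,0,2,0)
21 | W4 LOAD | counter=8 r=(7,6,7,8) succ=(0,3,2,0) retry=(3,0,2,0)
22 | W4 CAS | counter=9 r=(7,6,7,8) succ=(0,3,2,1) retry=(3,0,2,0)
23 | W4 LOAD | counter=9 r=(7,6,7,9) succ=(0,3,2,1) retry=(3,0,2,0)
24 | W4 CAS | counter=10 r=(7,6,7,9) succ=(0,3,2,2) retry=(3,0,2,0)
25 | W4 LOAD | counter=10 r=(7,6,7,10) succ=(0,3,2,2) retry=(3,0,2,0)
26 | W4 CAS | counter=11 r=(7,6,7,10) succ=(0,3,2,3) retry=(3,0,2,0)
27 | W4 LOAD | counter=11 r=(7,6,7,11) succ=(0,3,2,3) retry=(3,0,2,0)
28 | W4 CAS | counter=12 r=(7,6,7,11) succ=(0,3,2,4) retry=(3,0,2,0)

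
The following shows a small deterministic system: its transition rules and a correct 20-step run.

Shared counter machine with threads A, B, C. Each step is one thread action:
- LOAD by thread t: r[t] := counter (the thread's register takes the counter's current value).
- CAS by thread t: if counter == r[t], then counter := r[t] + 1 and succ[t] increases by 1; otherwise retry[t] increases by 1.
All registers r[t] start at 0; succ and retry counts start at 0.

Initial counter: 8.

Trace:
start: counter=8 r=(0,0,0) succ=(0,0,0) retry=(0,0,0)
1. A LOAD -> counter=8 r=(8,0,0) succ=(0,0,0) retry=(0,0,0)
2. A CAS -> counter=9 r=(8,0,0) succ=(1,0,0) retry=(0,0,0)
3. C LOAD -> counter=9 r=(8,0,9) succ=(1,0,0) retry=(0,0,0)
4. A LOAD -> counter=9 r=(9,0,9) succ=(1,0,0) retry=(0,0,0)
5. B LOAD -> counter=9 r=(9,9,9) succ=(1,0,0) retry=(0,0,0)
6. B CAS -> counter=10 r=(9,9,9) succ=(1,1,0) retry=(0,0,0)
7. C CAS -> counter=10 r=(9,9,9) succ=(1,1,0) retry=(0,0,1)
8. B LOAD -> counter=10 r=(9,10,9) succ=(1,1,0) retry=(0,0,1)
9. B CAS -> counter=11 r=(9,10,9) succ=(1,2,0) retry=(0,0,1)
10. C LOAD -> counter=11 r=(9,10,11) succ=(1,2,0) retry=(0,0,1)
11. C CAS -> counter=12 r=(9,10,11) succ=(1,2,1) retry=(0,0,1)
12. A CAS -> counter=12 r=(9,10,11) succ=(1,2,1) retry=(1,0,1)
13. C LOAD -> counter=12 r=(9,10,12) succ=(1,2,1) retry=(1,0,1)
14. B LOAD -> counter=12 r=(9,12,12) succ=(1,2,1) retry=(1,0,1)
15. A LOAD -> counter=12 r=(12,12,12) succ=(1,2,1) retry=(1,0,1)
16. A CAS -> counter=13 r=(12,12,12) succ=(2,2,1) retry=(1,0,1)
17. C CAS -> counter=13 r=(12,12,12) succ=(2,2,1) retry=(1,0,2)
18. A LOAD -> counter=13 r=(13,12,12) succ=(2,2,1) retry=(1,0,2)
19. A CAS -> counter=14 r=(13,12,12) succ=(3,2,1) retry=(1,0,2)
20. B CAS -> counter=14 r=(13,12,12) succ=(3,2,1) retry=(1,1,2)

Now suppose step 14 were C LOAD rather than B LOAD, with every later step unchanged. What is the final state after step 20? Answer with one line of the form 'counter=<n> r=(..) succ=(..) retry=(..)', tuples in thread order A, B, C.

counter=14 r=(13,10,12) succ=(3,2,1) retry=(1,1,2)

(re-executing from step 14 with the substitution; state before step 14: counter=12 r=(9,10,12) succ=(1,2,1) retry=(1,0,1))
14. C LOAD -> counter=12 r=(9,10,12) succ=(1,2,1) retry=(1,0,1)
15. A LOAD -> counter=12 r=(12,10,12) succ=(1,2,1) retry=(1,0,1)
16. A CAS -> counter=13 r=(12,10,12) succ=(2,2,1) retry=(1,0,1)
17. C CAS -> counter=13 r=(12,10,12) succ=(2,2,1) retry=(1,0,2)
18. A LOAD -> counter=13 r=(13,10,12) succ=(2,2,1) retry=(1,0,2)
19. A CAS -> counter=14 r=(13,10,12) succ=(3,2,1) retry=(1,0,2)
20. B CAS -> counter=14 r=(13,10,12) succ=(3,2,1) retry=(1,1,2)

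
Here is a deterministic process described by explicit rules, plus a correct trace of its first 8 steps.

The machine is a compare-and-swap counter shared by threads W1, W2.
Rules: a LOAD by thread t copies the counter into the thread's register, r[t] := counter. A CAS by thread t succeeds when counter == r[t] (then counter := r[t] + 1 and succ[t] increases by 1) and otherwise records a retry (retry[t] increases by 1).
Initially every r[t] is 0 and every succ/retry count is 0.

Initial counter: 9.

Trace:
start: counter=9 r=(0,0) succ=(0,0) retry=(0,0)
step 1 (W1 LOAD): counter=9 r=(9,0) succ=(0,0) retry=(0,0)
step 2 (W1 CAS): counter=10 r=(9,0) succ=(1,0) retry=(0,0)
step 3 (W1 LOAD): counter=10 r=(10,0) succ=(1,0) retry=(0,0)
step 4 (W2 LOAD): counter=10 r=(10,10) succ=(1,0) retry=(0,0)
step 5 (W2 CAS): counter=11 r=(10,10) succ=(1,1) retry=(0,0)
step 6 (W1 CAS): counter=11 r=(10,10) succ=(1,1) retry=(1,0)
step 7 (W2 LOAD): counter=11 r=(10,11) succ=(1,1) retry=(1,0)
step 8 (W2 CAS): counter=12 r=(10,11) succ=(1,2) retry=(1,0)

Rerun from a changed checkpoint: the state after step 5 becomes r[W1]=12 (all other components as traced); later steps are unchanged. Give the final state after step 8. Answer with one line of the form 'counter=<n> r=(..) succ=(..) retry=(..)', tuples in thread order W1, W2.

counter=12 r=(12,11) succ=(1,2) retry=(1,0)

state after step 5 := counter=11 r=(12,10) succ=(1,1) retry=(0,0)
step 6 (W1 CAS): counter=11 r=(12,10) succ=(1,1) retry=(1,0)
step 7 (W2 LOAD): counter=11 r=(12,11) succ=(1,1) retry=(1,0)
step 8 (W2 CAS): counter=12 r=(12,11) succ=(1,2) retry=(1,0)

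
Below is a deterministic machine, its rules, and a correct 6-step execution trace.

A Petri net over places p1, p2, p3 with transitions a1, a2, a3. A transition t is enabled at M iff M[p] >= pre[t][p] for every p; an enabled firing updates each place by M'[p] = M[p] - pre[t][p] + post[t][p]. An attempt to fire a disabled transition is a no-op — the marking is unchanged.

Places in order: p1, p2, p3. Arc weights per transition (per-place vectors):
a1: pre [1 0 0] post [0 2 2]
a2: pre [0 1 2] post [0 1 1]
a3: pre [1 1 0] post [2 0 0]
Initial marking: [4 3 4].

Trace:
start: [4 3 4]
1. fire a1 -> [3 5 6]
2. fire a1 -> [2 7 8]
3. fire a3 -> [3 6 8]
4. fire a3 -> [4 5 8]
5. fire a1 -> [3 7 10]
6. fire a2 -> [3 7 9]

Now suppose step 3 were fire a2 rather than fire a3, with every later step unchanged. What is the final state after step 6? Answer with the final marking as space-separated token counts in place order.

(re-executing from step 3 with the substitution; state before step 3: [2 7 8])
3. fire a2 -> [2 7 7]
4. fire a3 -> [3 6 7]
5. fire a1 -> [2 8 9]
6. fire a2 -> [2 8 8]

2 8 8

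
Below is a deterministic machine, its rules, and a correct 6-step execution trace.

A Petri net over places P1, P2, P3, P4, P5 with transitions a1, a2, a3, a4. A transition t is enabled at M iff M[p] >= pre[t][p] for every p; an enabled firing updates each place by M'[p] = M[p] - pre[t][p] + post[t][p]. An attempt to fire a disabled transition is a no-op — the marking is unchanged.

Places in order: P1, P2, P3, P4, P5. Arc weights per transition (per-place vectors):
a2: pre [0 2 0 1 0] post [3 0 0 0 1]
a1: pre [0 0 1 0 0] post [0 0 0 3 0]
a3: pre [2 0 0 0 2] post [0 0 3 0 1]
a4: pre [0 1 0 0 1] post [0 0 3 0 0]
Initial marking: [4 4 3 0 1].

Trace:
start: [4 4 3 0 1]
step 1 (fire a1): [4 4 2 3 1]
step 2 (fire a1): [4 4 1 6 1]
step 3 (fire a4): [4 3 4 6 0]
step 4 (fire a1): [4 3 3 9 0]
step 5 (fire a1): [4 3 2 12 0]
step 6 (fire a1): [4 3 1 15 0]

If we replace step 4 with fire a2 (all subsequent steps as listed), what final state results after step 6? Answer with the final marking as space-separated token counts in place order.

(re-executing from step 4 with the substitution; state before step 4: [4 3 4 6 0])
step 4 (fire a2): [7 1 4 5 1]
step 5 (fire a1): [7 1 3 8 1]
step 6 (fire a1): [7 1 2 11 1]

7 1 2 11 1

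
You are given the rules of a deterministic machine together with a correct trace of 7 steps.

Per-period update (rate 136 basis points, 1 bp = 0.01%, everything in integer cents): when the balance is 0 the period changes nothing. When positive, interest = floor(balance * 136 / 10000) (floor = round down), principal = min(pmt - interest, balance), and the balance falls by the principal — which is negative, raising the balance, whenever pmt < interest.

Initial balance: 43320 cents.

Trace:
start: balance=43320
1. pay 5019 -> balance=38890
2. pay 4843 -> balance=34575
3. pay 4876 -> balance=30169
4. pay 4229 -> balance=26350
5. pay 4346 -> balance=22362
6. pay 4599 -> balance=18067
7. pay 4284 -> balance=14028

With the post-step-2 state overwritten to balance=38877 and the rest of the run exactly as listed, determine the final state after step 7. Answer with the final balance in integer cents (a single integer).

18630

state after step 2 := balance=38877
3. pay 4876 -> balance=34529
4. pay 4229 -> balance=30769
5. pay 4346 -> balance=26841
6. pay 4599 -> balance=22607
7. pay 4284 -> balance=18630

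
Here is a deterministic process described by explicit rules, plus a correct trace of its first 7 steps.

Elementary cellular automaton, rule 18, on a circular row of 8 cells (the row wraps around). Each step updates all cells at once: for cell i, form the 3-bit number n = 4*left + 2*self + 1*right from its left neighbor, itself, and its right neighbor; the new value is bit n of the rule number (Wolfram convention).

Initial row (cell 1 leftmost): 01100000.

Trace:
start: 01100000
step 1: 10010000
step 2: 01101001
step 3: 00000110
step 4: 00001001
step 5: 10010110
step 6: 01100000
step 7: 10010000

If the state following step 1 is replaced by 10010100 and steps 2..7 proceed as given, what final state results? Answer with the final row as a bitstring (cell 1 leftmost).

00000000

state after step 1 := 10010100
step 2: 01100011
step 3: 00010100
step 4: 00100010
step 5: 01010101
step 6: 00000000
step 7: 00000000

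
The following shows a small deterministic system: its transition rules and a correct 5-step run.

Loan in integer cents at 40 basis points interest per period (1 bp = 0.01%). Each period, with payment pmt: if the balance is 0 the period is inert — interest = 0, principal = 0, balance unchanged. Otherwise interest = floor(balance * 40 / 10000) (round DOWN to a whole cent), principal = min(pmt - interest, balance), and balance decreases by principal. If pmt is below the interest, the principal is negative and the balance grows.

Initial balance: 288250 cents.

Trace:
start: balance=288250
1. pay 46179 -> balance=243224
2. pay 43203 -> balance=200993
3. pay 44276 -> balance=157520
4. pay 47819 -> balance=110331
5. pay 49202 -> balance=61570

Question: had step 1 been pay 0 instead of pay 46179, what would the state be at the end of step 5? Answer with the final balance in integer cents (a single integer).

(re-executing from step 1 with the substitution; state before step 1: balance=288250)
1. pay 0 -> balance=289403
2. pay 43203 -> balance=247357
3. pay 44276 -> balance=204070
4. pay 47819 -> balance=157067
5. pay 49202 -> balance=108493

108493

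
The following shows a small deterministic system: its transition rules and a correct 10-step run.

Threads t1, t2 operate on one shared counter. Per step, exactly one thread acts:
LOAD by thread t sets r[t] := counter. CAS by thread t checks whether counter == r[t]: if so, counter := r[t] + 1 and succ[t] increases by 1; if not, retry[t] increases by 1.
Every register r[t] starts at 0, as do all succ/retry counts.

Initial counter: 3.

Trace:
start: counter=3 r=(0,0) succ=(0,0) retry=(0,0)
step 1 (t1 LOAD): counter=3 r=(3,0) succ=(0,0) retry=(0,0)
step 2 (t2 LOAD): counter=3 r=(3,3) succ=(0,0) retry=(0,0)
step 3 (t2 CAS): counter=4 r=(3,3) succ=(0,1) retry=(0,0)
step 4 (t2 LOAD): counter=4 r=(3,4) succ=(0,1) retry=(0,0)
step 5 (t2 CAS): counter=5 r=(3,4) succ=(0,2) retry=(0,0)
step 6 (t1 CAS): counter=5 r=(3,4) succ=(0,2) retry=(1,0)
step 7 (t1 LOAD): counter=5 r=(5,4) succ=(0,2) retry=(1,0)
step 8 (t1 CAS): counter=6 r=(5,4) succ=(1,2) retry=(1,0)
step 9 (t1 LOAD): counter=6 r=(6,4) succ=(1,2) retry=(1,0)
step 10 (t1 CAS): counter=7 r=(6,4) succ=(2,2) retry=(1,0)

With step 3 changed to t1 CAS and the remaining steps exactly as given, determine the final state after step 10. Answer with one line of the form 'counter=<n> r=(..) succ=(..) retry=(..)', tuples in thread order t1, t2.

(re-executing from step 3 with the substitution; state before step 3: counter=3 r=(3,3) succ=(0,0) retry=(0,0))
step 3 (t1 CAS): counter=4 r=(3,3) succ=(1,0) retry=(0,0)
step 4 (t2 LOAD): counter=4 r=(3,4) succ=(1,0) retry=(0,0)
step 5 (t2 CAS): counter=5 r=(3,4) succ=(1,1) retry=(0,0)
step 6 (t1 CAS): counter=5 r=(3,4) succ=(1,1) retry=(1,0)
step 7 (t1 LOAD): counter=5 r=(5,4) succ=(1,1) retry=(1,0)
step 8 (t1 CAS): counter=6 r=(5,4) succ=(2,1) retry=(1,0)
step 9 (t1 LOAD): counter=6 r=(6,4) succ=(2,1) retry=(1,0)
step 10 (t1 CAS): counter=7 r=(6,4) succ=(3,1) retry=(1,0)

counter=7 r=(6,4) succ=(3,1) retry=(1,0)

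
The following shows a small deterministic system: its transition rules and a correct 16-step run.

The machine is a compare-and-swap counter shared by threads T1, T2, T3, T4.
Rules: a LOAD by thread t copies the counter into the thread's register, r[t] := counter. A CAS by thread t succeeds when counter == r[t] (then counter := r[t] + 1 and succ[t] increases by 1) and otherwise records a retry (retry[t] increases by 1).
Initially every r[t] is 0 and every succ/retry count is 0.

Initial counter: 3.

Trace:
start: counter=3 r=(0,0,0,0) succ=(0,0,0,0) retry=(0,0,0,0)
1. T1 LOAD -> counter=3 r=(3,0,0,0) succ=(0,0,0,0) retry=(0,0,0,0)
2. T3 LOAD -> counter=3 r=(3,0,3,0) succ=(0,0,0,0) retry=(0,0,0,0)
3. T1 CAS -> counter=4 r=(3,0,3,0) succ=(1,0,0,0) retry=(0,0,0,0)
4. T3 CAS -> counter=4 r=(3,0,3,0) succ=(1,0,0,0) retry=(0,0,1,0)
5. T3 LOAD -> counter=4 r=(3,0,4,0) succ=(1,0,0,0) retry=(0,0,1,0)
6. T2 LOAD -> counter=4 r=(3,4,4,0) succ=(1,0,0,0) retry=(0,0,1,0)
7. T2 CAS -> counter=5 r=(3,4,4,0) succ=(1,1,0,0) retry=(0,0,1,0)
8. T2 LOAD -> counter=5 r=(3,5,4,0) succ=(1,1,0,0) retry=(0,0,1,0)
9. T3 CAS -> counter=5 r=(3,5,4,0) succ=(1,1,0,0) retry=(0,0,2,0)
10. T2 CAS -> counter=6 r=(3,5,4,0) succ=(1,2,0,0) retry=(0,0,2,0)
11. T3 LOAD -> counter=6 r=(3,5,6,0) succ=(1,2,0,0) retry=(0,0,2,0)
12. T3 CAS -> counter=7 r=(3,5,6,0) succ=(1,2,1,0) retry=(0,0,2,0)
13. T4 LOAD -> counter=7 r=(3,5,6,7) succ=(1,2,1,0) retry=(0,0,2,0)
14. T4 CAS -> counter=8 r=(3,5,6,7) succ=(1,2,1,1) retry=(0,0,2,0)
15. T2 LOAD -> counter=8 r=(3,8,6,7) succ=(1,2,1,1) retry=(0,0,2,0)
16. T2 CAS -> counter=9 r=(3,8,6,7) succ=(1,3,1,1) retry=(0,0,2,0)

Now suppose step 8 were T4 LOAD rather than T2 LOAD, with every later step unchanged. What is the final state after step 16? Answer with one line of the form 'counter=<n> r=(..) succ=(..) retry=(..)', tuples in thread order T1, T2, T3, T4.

counter=8 r=(3,7,5,6) succ=(1,2,1,1) retry=(0,1,2,0)

(re-executing from step 8 with the substitution; state before step 8: counter=5 r=(3,4,4,0) succ=(1,1,0,0) retry=(0,0,1,0))
8. T4 LOAD -> counter=5 r=(3,4,4,5) succ=(1,1,0,0) retry=(0,0,1,0)
9. T3 CAS -> counter=5 r=(3,4,4,5) succ=(1,1,0,0) retry=(0,0,2,0)
10. T2 CAS -> counter=5 r=(3,4,4,5) succ=(1,1,0,0) retry=(0,1,2,0)
11. T3 LOAD -> counter=5 r=(3,4,5,5) succ=(1,1,0,0) retry=(0,1,2,0)
12. T3 CAS -> counter=6 r=(3,4,5,5) succ=(1,1,1,0) retry=(0,1,2,0)
13. T4 LOAD -> counter=6 r=(3,4,5,6) succ=(1,1,1,0) retry=(0,1,2,0)
14. T4 CAS -> counter=7 r=(3,4,5,6) succ=(1,1,1,1) retry=(0,1,2,0)
15. T2 LOAD -> counter=7 r=(3,7,5,6) succ=(1,1,1,1) retry=(0,1,2,0)
16. T2 CAS -> counter=8 r=(3,7,5,6) succ=(1,2,1,1) retry=(0,1,2,0)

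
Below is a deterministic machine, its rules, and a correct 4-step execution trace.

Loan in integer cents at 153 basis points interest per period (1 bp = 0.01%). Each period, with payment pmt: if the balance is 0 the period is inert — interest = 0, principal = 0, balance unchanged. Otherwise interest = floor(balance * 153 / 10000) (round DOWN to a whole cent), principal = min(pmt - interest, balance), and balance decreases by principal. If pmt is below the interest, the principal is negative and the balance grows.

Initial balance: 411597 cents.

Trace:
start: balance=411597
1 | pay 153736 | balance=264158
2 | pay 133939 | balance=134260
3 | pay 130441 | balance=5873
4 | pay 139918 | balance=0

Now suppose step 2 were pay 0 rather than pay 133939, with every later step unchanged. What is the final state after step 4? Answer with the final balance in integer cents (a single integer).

4113

(re-executing from step 2 with the substitution; state before step 2: balance=264158)
2 | pay 0 | balance=268199
3 | pay 130441 | balance=141861
4 | pay 139918 | balance=4113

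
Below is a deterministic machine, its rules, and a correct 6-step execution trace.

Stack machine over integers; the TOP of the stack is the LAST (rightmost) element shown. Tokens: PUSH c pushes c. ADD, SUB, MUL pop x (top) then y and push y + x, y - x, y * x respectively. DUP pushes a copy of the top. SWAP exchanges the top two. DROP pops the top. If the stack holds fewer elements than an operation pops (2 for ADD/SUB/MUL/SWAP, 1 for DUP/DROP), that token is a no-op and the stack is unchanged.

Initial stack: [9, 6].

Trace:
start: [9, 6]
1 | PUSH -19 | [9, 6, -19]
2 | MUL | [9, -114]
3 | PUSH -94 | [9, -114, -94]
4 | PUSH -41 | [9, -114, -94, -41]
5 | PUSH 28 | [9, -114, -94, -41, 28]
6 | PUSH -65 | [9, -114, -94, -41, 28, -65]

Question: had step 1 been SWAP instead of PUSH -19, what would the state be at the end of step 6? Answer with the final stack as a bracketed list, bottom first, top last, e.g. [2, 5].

[54, -94, -41, 28, -65]

(re-executing from step 1 with the substitution; state before step 1: [9, 6])
1 | SWAP | [6, 9]
2 | MUL | [54]
3 | PUSH -94 | [54, -94]
4 | PUSH -41 | [54, -94, -41]
5 | PUSH 28 | [54, -94, -41, 28]
6 | PUSH -65 | [54, -94, -41, 28, -65]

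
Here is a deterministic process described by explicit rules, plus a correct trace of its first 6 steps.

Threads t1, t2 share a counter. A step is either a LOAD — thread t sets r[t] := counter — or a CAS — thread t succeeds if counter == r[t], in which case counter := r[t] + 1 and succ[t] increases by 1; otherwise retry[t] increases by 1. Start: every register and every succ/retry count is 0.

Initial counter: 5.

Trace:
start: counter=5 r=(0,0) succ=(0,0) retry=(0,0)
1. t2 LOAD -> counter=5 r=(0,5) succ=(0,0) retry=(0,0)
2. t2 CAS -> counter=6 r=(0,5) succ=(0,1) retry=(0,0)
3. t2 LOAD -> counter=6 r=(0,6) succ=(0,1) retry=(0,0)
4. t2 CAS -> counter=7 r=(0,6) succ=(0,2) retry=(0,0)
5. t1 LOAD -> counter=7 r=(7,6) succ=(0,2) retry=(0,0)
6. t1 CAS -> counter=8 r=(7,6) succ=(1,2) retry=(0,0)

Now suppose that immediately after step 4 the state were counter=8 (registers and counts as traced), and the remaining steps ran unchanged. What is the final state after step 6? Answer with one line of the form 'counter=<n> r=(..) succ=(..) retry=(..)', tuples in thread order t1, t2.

state after step 4 := counter=8 r=(0,6) succ=(0,2) retry=(0,0)
5. t1 LOAD -> counter=8 r=(8,6) succ=(0,2) retry=(0,0)
6. t1 CAS -> counter=9 r=(8,6) succ=(1,2) retry=(0,0)

counter=9 r=(8,6) succ=(1,2) retry=(0,0)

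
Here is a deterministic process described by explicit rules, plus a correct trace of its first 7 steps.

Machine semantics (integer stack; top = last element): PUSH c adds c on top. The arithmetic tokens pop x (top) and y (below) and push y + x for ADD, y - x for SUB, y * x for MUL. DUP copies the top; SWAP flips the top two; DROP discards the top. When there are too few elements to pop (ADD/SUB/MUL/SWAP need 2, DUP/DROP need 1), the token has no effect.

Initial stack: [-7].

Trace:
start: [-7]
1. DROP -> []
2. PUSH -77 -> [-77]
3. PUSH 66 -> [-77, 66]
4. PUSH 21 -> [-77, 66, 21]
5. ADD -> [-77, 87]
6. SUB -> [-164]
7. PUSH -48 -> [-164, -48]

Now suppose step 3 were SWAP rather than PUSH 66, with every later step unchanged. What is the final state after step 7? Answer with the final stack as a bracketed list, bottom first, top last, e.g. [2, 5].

(re-executing from step 3 with the substitution; state before step 3: [-77])
3. SWAP -> [-77]
4. PUSH 21 -> [-77, 21]
5. ADD -> [-56]
6. SUB -> [-56]
7. PUSH -48 -> [-56, -48]

[-56, -48]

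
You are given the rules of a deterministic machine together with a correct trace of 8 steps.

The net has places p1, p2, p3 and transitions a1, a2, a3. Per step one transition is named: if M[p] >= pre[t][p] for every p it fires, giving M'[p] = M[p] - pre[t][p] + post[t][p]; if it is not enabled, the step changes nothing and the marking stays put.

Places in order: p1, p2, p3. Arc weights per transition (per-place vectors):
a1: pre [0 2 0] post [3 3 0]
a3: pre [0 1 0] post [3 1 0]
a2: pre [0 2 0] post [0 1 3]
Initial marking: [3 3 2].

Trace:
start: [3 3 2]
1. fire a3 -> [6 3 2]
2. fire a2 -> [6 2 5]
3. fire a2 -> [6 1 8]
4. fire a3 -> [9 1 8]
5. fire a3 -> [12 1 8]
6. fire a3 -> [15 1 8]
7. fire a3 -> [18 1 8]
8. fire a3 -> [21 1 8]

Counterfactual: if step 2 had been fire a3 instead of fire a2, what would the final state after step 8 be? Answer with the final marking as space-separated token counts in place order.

24 2 5

(re-executing from step 2 with the substitution; state before step 2: [6 3 2])
2. fire a3 -> [9 3 2]
3. fire a2 -> [9 2 5]
4. fire a3 -> [12 2 5]
5. fire a3 -> [15 2 5]
6. fire a3 -> [18 2 5]
7. fire a3 -> [21 2 5]
8. fire a3 -> [24 2 5]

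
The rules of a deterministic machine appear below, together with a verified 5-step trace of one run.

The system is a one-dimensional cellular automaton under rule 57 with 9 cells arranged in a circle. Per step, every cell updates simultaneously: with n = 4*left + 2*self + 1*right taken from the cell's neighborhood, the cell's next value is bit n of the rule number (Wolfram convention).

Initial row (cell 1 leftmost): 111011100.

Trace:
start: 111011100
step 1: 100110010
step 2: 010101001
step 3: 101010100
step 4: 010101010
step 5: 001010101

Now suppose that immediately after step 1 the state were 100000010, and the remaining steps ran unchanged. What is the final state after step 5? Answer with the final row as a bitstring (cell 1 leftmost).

state after step 1 := 100000010
step 2: 011111001
step 3: 110000100
step 4: 101110010
step 5: 011001001

011001001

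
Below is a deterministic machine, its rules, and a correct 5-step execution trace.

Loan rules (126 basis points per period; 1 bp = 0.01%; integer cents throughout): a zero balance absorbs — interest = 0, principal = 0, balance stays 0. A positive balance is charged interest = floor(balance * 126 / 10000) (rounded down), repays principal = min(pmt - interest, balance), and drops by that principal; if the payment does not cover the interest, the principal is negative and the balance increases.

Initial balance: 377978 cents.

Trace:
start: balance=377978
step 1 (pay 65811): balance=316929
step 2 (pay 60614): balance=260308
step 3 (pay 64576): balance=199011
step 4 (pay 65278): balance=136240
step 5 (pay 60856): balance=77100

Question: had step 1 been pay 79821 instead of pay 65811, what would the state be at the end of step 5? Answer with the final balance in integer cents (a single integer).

62371

(re-executing from step 1 with the substitution; state before step 1: balance=377978)
step 1 (pay 79821): balance=302919
step 2 (pay 60614): balance=246121
step 3 (pay 64576): balance=184646
step 4 (pay 65278): balance=121694
step 5 (pay 60856): balance=62371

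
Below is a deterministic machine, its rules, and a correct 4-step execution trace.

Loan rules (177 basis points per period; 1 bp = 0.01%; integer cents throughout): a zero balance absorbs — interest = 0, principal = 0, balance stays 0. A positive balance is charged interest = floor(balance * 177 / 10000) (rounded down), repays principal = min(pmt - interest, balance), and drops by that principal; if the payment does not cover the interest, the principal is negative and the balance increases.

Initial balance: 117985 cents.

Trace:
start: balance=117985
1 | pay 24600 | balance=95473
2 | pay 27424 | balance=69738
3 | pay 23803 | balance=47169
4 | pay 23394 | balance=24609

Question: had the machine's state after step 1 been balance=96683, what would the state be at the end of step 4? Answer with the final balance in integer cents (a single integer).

state after step 1 := balance=96683
2 | pay 27424 | balance=70970
3 | pay 23803 | balance=48423
4 | pay 23394 | balance=25886

25886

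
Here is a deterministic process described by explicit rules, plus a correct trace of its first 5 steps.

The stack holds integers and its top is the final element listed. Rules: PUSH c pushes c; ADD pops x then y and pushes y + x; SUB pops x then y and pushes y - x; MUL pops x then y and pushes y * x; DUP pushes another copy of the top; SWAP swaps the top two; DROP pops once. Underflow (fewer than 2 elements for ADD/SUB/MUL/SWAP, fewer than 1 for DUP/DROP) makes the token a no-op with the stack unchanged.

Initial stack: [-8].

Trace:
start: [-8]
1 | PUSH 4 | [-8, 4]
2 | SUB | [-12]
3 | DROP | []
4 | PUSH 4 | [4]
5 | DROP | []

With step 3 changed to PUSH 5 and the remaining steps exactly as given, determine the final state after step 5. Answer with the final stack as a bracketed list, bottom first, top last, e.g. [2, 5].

[-12, 5]

(re-executing from step 3 with the substitution; state before step 3: [-12])
3 | PUSH 5 | [-12, 5]
4 | PUSH 4 | [-12, 5, 4]
5 | DROP | [-12, 5]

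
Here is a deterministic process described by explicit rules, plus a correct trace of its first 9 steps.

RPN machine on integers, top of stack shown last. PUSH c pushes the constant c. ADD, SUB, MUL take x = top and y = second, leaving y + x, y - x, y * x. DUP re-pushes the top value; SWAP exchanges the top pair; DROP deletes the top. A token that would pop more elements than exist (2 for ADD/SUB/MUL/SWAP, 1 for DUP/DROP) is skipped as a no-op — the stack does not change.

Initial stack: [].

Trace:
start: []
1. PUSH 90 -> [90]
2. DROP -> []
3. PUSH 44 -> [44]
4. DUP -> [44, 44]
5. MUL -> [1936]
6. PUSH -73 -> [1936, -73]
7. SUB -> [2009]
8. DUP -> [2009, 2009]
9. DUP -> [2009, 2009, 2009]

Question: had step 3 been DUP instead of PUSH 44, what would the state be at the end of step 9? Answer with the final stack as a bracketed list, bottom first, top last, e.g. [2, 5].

(re-executing from step 3 with the substitution; state before step 3: [])
3. DUP -> []
4. DUP -> []
5. MUL -> []
6. PUSH -73 -> [-73]
7. SUB -> [-73]
8. DUP -> [-73, -73]
9. DUP -> [-73, -73, -73]

[-73, -73, -73]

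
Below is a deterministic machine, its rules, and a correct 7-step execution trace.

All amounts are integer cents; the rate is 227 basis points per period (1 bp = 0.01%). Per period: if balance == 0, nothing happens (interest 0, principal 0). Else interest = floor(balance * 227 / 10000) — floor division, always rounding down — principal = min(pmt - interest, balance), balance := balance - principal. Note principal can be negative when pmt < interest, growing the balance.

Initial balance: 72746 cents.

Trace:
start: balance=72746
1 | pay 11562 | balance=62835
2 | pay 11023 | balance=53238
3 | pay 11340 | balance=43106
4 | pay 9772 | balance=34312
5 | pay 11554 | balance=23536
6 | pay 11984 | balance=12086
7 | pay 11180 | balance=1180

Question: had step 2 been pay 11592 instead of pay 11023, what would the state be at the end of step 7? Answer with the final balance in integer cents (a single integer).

(re-executing from step 2 with the substitution; state before step 2: balance=62835)
2 | pay 11592 | balance=52669
3 | pay 11340 | balance=42524
4 | pay 9772 | balance=33717
5 | pay 11554 | balance=22928
6 | pay 11984 | balance=11464
7 | pay 11180 | balance=544

544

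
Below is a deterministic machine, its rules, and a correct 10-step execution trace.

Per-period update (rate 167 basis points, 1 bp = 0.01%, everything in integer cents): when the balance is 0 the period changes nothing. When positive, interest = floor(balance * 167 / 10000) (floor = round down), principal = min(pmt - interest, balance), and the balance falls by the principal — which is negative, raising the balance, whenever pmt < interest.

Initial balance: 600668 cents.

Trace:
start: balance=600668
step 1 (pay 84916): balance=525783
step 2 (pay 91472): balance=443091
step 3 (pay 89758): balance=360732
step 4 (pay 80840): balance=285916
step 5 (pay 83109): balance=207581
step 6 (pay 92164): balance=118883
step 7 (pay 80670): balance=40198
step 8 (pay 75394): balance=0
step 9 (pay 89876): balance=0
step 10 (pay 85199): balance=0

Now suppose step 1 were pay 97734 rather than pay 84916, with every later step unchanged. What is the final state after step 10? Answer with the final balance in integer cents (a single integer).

(re-executing from step 1 with the substitution; state before step 1: balance=600668)
step 1 (pay 97734): balance=512965
step 2 (pay 91472): balance=430059
step 3 (pay 89758): balance=347482
step 4 (pay 80840): balance=272444
step 5 (pay 83109): balance=193884
step 6 (pay 92164): balance=104957
step 7 (pay 80670): balance=26039
step 8 (pay 75394): balance=0
step 9 (pay 89876): balance=0
step 10 (pay 85199): balance=0

0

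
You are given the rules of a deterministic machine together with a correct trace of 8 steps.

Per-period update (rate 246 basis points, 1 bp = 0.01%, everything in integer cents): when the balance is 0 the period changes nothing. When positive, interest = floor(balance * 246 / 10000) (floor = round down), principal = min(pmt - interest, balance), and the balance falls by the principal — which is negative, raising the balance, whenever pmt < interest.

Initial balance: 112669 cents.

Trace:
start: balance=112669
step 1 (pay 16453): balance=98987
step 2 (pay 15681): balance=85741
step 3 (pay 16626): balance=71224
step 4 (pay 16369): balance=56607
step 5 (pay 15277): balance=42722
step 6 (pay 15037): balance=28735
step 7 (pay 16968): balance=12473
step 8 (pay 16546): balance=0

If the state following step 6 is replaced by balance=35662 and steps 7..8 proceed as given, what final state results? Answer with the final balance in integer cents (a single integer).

state after step 6 := balance=35662
step 7 (pay 16968): balance=19571
step 8 (pay 16546): balance=3506

3506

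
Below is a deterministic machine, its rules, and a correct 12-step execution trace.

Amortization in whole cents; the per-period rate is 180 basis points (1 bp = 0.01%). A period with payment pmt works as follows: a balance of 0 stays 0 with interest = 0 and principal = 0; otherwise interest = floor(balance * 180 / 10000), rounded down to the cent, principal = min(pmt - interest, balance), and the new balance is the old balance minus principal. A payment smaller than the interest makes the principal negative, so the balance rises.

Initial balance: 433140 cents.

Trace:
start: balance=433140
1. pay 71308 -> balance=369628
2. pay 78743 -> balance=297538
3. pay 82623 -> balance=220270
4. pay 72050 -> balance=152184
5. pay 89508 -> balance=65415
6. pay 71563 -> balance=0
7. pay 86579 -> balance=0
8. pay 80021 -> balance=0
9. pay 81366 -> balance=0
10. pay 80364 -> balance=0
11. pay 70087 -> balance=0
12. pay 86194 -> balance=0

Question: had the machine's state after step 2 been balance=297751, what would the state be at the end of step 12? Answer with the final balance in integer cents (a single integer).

0

state after step 2 := balance=297751
3. pay 82623 -> balance=220487
4. pay 72050 -> balance=152405
5. pay 89508 -> balance=65640
6. pay 71563 -> balance=0
7. pay 86579 -> balance=0
8. pay 80021 -> balance=0
9. pay 81366 -> balance=0
10. pay 80364 -> balance=0
11. pay 70087 -> balance=0
12. pay 86194 -> balance=0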